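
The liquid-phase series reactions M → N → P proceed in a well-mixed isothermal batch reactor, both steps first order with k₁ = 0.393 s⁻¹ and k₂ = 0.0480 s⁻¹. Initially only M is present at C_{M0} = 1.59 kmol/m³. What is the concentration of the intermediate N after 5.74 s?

1.19 kmol/m³

For first-order series with pure M initially, C_N(t) = k₁C_{M0}/(k₂−k₁)·(e^(−k₁t) − e^(−k₂t)).
e^(−k₁t) = e^(−0.393×5.74) = e^(−2.256) = 0.1048; e^(−k₂t) = e^(−0.2755) = 0.7592.
C_N = 0.393×1.59/(0.0480−0.393) × (0.1048−0.7592) = (-1.811)×(-0.6544) = 1.185 kmol/m³.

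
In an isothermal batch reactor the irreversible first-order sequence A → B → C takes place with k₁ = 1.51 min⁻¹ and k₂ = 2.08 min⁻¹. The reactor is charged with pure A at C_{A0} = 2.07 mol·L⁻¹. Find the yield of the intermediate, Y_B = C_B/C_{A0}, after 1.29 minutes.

For first-order series with pure A initially, C_B(t) = k₁C_{A0}/(k₂−k₁)·(e^(−k₁t) − e^(−k₂t)).
e^(−k₁t) = e^(−1.51×1.29) = e^(−1.948) = 0.1426; e^(−k₂t) = e^(−2.683) = 0.06834.
C_B = 1.51×2.07/(2.08−1.51) × (0.1426−0.06834) = 5.484×0.07423 = 0.4070 mol·L⁻¹.
Y_B = C_B/C_{A0} = 0.4070/2.07 = 0.197.

0.197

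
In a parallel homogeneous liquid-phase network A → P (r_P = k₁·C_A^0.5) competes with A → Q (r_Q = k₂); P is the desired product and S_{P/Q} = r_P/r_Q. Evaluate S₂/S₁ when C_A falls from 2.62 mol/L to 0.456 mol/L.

0.417

S_{P/Q} = (k₁/k₂)·C_A^0.5, so S₂/S₁ = (C_{A,2}/C_{A,1})^0.5.
= (0.456/2.62)^0.5 = (0.1740)^0.5 = 0.417.
Selectivity toward P falls as C_A falls — high-concentration operation is favoured.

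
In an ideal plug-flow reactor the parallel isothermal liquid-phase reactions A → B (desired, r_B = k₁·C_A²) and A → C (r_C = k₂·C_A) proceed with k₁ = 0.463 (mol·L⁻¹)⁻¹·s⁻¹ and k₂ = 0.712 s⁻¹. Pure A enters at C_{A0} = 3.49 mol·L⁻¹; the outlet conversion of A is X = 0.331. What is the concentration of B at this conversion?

0.754 mol·L⁻¹

C_A = C_{A0}(1−X) = 2.335 mol·L⁻¹.
Along a PFR/batch, dC_C/dC_A = −r_C/(r_B+r_C) = −k₂/(k₂+k₁·C_A).
Integrating from C_{A0} to C_A: C_C = (0.712/0.463)·ln[(0.712+0.463·3.49)/(0.712+0.463·2.33)] = 1.538·ln(2.328/1.793) = 0.4014 mol·L⁻¹.
Then C_B = (C_{A0}−C_A) − C_C = 1.155 − 0.4014 = 0.7537 mol·L⁻¹.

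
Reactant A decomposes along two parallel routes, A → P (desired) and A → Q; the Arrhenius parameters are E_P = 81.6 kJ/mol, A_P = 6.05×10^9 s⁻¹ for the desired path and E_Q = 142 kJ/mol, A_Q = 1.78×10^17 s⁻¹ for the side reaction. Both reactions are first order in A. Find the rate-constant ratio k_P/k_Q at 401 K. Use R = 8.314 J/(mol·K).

2.51

k_P/k_Q = (A_P/A_Q)·exp[−(E_P−E_Q)/(RT)] = (A_P/A_Q)·exp[(E_Q−E_P)/(RT)].
(E_Q−E_P)/(RT) = (142−81.6)×10³/(8.314×401) = 60400/3334 = 18.12.
k_P/k_Q = (6.05×10^9/1.78×10^17)·exp(18.12) = 3.399×10^-8 × 7.380×10^7 = 2.51.
Since E_P < E_Q, lowering the temperature improves selectivity toward P.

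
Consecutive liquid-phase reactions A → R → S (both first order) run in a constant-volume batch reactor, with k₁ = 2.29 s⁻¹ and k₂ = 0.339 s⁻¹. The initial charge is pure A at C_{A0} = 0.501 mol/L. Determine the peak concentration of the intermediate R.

At the optimum, C_{R,max}/C_{A0} = (k₁/k₂)^[k₂/(k₂−k₁)].
= (2.29/0.339)^(0.339/(0.339−2.29)) = (6.755)^(-0.1738) = 0.7175.
C_{R,max} = 0.7175×0.501 = 0.359 mol/L.

0.359 mol/L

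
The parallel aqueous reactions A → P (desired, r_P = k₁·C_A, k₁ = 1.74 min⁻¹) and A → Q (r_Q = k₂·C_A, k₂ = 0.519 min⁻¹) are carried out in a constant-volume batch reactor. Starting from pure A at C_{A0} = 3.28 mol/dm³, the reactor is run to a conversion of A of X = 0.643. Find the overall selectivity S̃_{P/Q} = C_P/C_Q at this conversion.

3.35

C_A = C_{A0}(1−X) = 1.171 mol/dm³.
Both paths are first order in A, so the instantaneous fraction to P is constant: dC_P/d(−C_A) = k₁/(k₁+k₂) = 0.7703.
C_P = 0.7703·(C_{A0}−C_A) = 0.7703×2.109 = 1.62 mol/dm³.
C_Q = (C_{A0}−C_A)−C_P = 0.4845 mol/dm³; S̃_{P/Q} = 1.624/0.4845 = 3.35.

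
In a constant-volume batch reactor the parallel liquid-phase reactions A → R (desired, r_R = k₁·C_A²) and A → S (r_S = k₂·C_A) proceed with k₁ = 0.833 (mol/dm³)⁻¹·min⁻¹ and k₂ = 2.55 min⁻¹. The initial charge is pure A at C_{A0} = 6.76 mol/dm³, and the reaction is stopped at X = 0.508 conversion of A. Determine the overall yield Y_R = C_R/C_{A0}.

C_A = C_{A0}(1−X) = 3.326 mol/dm³.
Along a PFR/batch, dC_S/dC_A = −r_S/(r_R+r_S) = −k₂/(k₂+k₁·C_A).
Integrating from C_{A0} to C_A: C_S = (2.55/0.833)·ln[(2.55+0.833·6.76)/(2.55+0.833·3.33)] = 3.061·ln(8.181/5.320) = 1.317 mol/dm³.
Then C_R = (C_{A0}−C_A) − C_S = 3.434 − 1.317 = 2.117 mol/dm³.
Y_R = C_R/C_{A0} = 2.117/6.76 = 0.313.

0.313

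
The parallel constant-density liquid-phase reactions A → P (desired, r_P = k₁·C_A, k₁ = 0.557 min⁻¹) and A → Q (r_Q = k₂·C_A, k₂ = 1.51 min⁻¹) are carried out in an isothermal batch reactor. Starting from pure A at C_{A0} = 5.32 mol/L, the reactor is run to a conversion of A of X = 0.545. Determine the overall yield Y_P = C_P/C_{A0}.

C_A = C_{A0}(1−X) = 2.421 mol/L.
Both paths are first order in A, so the instantaneous fraction to P is constant: dC_P/d(−C_A) = k₁/(k₁+k₂) = 0.2695.
C_P = 0.2695·(C_{A0}−C_A) = 0.2695×2.899 = 0.781 mol/L.
Y_P = C_P/C_{A0} = 0.7813/5.32 = 0.147.

0.147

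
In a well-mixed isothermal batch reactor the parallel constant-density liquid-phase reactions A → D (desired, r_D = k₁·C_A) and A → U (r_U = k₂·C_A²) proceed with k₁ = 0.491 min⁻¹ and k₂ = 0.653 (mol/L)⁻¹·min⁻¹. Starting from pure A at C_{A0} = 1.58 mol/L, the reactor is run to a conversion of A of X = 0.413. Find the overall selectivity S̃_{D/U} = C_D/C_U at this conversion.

C_A = C_{A0}(1−X) = 0.9275 mol/L.
Along a PFR/batch, dC_D/dC_A = −r_D/(r_D+r_U) = −k₁/(k₁+k₂·C_A).
Integrating from C_{A0} to C_A: C_D = (0.491/0.653)·ln[(0.491+0.653·1.58)/(0.491+0.653·0.927)] = 0.7519·ln(1.523/1.097) = 0.2468 mol/L.
C_U = (C_{A0}−C_A)−C_D = 0.4057 mol/L; S̃_{D/U} = 0.2468/0.4057 = 0.608.

0.608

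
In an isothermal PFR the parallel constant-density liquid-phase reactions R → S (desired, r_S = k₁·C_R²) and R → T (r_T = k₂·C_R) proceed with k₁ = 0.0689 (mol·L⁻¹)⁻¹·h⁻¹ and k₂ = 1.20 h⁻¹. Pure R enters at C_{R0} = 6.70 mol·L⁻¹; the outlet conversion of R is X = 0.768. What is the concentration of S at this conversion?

0.966 mol·L⁻¹

C_R = C_{R0}(1−X) = 1.554 mol·L⁻¹.
Along a PFR/batch, dC_T/dC_R = −r_T/(r_S+r_T) = −k₂/(k₂+k₁·C_R).
Integrating from C_{R0} to C_R: C_T = (1.20/0.0689)·ln[(1.20+0.0689·6.70)/(1.20+0.0689·1.55)] = 17.42·ln(1.662/1.307) = 4.180 mol·L⁻¹.
Then C_S = (C_{R0}−C_R) − C_T = 5.146 − 4.180 = 0.9658 mol·L⁻¹.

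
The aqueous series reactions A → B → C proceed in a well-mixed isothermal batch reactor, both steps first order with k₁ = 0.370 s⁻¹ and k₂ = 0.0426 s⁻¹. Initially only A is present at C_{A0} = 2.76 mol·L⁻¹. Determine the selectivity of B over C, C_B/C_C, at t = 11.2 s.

The intermediate concentration in a first-order A→B→C sequence is C_B = k₁C_{A0}(e^(−k₁t) − e^(−k₂t))/(k₂−k₁).
e^(−k₁t) = e^(−0.370×11.2) = e^(−4.144) = 0.01586; e^(−k₂t) = e^(−0.4771) = 0.6206.
C_B = 0.370×2.76/(0.0426−0.370) × (0.01586−0.6206) = (-3.119)×(-0.6047) = 1.886 mol·L⁻¹.
C_A = C_{A0}e^(−k₁t) = 0.04377 mol·L⁻¹, so C_C = C_{A0}−C_A−C_B = 0.8301 mol·L⁻¹; C_B/C_C = 2.27.

2.27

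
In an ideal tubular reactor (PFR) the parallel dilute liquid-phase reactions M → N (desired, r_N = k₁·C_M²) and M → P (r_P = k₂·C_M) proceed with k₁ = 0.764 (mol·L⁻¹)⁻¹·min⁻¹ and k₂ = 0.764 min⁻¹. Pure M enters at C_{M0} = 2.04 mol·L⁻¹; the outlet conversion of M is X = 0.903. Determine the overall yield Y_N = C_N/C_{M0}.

C_M = C_{M0}(1−X) = 0.1979 mol·L⁻¹.
Along a PFR/batch, dC_P/dC_M = −r_P/(r_N+r_P) = −k₂/(k₂+k₁·C_M).
Integrating from C_{M0} to C_M: C_P = (0.764/0.764)·ln[(0.764+0.764·2.04)/(0.764+0.764·0.198)] = 1.000·ln(2.323/0.9152) = 0.9313 mol·L⁻¹.
Then C_N = (C_{M0}−C_M) − C_P = 1.842 − 0.9313 = 0.9108 mol·L⁻¹.
Y_N = C_N/C_{M0} = 0.9108/2.04 = 0.446.

0.446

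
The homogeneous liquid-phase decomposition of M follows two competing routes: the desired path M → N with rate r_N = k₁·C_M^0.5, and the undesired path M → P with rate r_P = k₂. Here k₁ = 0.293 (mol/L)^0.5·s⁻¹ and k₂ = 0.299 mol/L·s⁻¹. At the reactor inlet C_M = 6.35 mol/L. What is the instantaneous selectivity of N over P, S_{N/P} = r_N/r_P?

S_{N/P} = r_N/r_P = (k₁·C_M^0.5)/(k₂) = (k₁/k₂)·C_M^0.5.
= (0.293×6.350^0.5) / (0.299) = 0.7383/0.2990 = 2.47.
Since the desired path is higher order in M, keeping C_M high (PFR or concentrated feed) favours N.

2.47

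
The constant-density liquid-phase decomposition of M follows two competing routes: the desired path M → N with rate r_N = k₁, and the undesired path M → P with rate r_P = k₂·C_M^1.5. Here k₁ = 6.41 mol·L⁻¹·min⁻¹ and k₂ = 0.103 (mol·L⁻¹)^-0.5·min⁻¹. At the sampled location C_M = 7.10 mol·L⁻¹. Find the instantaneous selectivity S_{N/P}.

S_{N/P} = r_N/r_P = (k₁)/(k₂·C_M^1.5) = (k₁/k₂)·C_M^-1.5.
= (6.41) / (0.103×7.100^1.5) = 6.410/1.949 = 3.29.
The undesired path is higher order in M, so low C_M (CSTR or dilute feed) favours N.

3.29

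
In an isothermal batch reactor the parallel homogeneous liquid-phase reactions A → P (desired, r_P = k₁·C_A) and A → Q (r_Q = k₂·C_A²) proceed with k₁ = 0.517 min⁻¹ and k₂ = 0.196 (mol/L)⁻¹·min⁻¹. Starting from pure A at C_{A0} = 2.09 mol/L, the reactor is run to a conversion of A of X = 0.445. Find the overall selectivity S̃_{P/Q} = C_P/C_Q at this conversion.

C_A = C_{A0}(1−X) = 1.160 mol/L.
Along a PFR/batch, dC_P/dC_A = −r_P/(r_P+r_Q) = −k₁/(k₁+k₂·C_A).
Integrating from C_{A0} to C_A: C_P = (0.517/0.196)·ln[(0.517+0.196·2.09)/(0.517+0.196·1.16)] = 2.638·ln(0.9266/0.7444) = 0.5778 mol/L.
C_Q = (C_{A0}−C_A)−C_P = 0.3522 mol/L; S̃_{P/Q} = 0.5778/0.3522 = 1.64.

1.64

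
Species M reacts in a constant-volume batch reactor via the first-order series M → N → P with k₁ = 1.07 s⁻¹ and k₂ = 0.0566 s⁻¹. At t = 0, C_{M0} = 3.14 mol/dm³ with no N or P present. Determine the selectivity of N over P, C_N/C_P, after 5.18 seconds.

For first-order series with pure M initially, C_N(t) = k₁C_{M0}/(k₂−k₁)·(e^(−k₁t) − e^(−k₂t)).
e^(−k₁t) = e^(−1.07×5.18) = e^(−5.543) = 0.003916; e^(−k₂t) = e^(−0.2932) = 0.7459.
C_N = 1.07×3.14/(0.0566−1.07) × (0.003916−0.7459) = (-3.315)×(-0.7420) = 2.460 mol/dm³.
C_M = C_{M0}e^(−k₁t) = 0.01230 mol/dm³, so C_P = C_{M0}−C_M−C_N = 0.6678 mol/dm³; C_N/C_P = 3.68.

3.68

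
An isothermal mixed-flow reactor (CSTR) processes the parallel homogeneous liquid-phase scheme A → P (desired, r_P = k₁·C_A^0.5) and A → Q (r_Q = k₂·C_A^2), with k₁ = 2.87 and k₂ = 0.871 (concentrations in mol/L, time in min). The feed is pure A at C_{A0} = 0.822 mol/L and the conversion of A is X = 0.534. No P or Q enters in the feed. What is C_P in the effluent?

0.409 mol/L

Exit C_A = C_{A0}(1−X) = 0.822×0.466 = 0.3831 mol/L.
A CSTR operates uniformly at the exit composition, giving r_P = 1.776 and r_Q = 0.1278 (each k·C_A^n at C_A = 0.3831).
Fraction of consumed A going to P: r_P/(r_P+r_Q) = 0.9329.
C_P = 0.9329·C_{A0}·X = 0.9329×0.822×0.534 = 0.409 mol/L.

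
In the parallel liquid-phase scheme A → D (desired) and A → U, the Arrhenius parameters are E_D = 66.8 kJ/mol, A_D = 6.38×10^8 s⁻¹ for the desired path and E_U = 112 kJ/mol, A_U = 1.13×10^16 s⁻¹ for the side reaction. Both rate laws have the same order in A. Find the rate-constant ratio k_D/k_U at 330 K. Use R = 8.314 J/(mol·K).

Since both paths have the same order in A, the concentration cancels and S_{D/U} = k_D/k_U = (A_D/A_U)·exp[(E_U−E_D)/(RT)].
(E_U−E_D)/(RT) = (112−66.8)×10³/(8.314×330) = 45200/2744 = 16.47.
k_D/k_U = (6.38×10^8/1.13×10^16)·exp(16.47) = 5.646×10^-8 × 1.428×10^7 = 0.806.
Since E_D < E_U, lowering the temperature improves selectivity toward D.

0.806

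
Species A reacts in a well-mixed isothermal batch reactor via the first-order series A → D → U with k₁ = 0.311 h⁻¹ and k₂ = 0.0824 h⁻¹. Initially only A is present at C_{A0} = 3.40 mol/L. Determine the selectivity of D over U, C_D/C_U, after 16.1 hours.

For first-order series with pure A initially, C_D(t) = k₁C_{A0}/(k₂−k₁)·(e^(−k₁t) − e^(−k₂t)).
e^(−k₁t) = e^(−0.311×16.1) = e^(−5.007) = 0.006690; e^(−k₂t) = e^(−1.327) = 0.2654.
C_D = 0.311×3.40/(0.0824−0.311) × (0.006690−0.2654) = (-4.626)×(-0.2587) = 1.197 mol/L.
C_A = C_{A0}e^(−k₁t) = 0.02275 mol/L, so C_U = C_{A0}−C_A−C_D = 2.181 mol/L; C_D/C_U = 0.549.

0.549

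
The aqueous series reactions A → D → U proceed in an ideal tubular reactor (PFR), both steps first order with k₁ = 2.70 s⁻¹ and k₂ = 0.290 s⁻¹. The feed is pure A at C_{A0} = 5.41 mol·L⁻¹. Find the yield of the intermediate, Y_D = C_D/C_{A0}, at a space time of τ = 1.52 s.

The intermediate concentration in a first-order A→B→C sequence is C_D = k₁C_{A0}(e^(−k₁τ) − e^(−k₂τ))/(k₂−k₁).
e^(−k₁τ) = e^(−2.70×1.52) = e^(−4.104) = 0.01651; e^(−k₂τ) = e^(−0.4408) = 0.6435.
C_D = 2.70×5.41/(0.290−2.70) × (0.01651−0.6435) = (-6.061)×(-0.6270) = 3.800 mol·L⁻¹.
Y_D = C_D/C_{A0} = 3.800/5.41 = 0.702.

0.702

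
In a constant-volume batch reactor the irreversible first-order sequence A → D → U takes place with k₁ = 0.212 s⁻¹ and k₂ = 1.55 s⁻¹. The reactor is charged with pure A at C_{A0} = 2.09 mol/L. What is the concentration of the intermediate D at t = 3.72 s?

0.149 mol/L

The intermediate concentration in a first-order A→B→C sequence is C_D = k₁C_{A0}(e^(−k₁t) − e^(−k₂t))/(k₂−k₁).
e^(−k₁t) = e^(−0.212×3.72) = e^(−0.7886) = 0.4545; e^(−k₂t) = e^(−5.766) = 0.003132.
C_D = 0.212×2.09/(1.55−0.212) × (0.4545−0.003132) = 0.3312×0.4513 = 0.1495 mol/L.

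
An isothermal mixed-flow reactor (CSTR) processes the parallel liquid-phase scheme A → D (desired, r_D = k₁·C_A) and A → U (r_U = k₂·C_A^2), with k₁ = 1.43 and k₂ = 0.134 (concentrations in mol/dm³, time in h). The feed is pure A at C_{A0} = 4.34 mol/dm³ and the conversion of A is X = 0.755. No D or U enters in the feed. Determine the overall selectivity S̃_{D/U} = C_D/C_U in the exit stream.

Exit C_A = C_{A0}(1−X) = 4.34×0.245 = 1.063 mol/dm³.
A CSTR operates uniformly at the exit composition, giving r_D = 1.521 and r_U = 0.1515 (each k·C_A^n at C_A = 1.063).
Overall selectivity = C_D/C_U = r_Dτ/(r_Uτ) = r_D/r_U = 10.0.

10.0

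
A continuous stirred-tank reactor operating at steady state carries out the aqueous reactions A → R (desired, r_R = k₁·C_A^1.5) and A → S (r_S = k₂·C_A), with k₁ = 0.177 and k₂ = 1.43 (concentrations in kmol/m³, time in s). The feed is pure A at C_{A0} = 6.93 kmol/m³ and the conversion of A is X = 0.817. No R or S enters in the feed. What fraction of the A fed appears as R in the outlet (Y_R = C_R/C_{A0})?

0.0999

Exit C_A = C_{A0}(1−X) = 6.93×0.183 = 1.268 kmol/m³.
In a CSTR the entire volume is at exit conditions, so r_R = 0.177×1.268^1.5 = 0.2528 and r_S = 1.43×1.268 = 1.814.
Fraction of consumed A going to R: r_R/(r_R+r_S) = 0.1223.
C_R = 0.1223·C_{A0}·X = 0.1223×6.93×0.817 = 0.693 kmol/m³; Y_R = C_R/C_{A0} = 0.0999.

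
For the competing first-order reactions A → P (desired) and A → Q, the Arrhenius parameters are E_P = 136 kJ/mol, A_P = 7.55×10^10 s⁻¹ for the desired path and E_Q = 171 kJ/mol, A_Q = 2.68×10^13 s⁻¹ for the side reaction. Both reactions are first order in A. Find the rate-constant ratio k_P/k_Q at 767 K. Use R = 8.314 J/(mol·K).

k_P/k_Q = (A_P/A_Q)·exp[−(E_P−E_Q)/(RT)] = (A_P/A_Q)·exp[(E_Q−E_P)/(RT)].
(E_Q−E_P)/(RT) = (171−136)×10³/(8.314×767) = 35000/6377 = 5.489.
k_P/k_Q = (7.55×10^10/2.68×10^13)·exp(5.489) = 0.002817 × 241.9 = 0.682.

0.682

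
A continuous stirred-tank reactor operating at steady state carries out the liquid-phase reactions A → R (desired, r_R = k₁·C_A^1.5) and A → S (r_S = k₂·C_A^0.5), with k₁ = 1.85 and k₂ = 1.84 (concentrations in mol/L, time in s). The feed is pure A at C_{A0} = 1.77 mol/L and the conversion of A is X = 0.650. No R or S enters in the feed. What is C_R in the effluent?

Exit C_A = C_{A0}(1−X) = 1.77×0.350 = 0.6195 mol/L.
Rates in a CSTR are evaluated at the outlet concentration: r_R = 1.85×0.6195^1.5 = 0.9021, r_S = 1.84×0.6195^0.5 = 1.448.
Fraction of consumed A going to R: r_R/(r_R+r_S) = 0.3838.
C_R = 0.3838·C_{A0}·X = 0.3838×1.77×0.650 = 0.442 mol/L.

0.442 mol/L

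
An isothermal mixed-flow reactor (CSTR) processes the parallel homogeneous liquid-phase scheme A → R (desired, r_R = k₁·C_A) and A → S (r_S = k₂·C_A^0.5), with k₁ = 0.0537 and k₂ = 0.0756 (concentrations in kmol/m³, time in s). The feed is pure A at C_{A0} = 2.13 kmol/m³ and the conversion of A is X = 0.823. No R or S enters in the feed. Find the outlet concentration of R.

Exit C_A = C_{A0}(1−X) = 2.13×0.177 = 0.3770 kmol/m³.
In a CSTR the entire volume is at exit conditions, so r_R = 0.0537×0.3770 = 0.02025 and r_S = 0.0756×0.3770^0.5 = 0.04642.
Fraction of consumed A going to R: r_R/(r_R+r_S) = 0.3037.
C_R = 0.3037·C_{A0}·X = 0.3037×2.13×0.823 = 0.532 kmol/m³.

0.532 kmol/m³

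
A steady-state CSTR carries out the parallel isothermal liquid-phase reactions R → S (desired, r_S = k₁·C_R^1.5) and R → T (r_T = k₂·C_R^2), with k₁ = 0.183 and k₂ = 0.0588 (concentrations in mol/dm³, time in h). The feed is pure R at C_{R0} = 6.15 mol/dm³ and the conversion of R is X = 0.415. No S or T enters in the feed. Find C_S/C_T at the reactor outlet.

1.64

Exit C_R = C_{R0}(1−X) = 6.15×0.585 = 3.598 mol/dm³.
In a CSTR the entire volume is at exit conditions, so r_S = 0.183×3.598^1.5 = 1.249 and r_T = 0.0588×3.598^2 = 0.7611.
Overall selectivity = C_S/C_T = r_Sτ/(r_Tτ) = r_S/r_T = 1.64.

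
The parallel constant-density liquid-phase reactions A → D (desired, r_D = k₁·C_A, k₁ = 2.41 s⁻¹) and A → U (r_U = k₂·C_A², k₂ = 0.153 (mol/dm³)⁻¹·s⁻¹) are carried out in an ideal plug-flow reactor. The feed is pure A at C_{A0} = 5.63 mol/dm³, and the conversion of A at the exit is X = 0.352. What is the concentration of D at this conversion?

C_A = C_{A0}(1−X) = 3.648 mol/dm³.
Along a PFR/batch, dC_D/dC_A = −r_D/(r_D+r_U) = −k₁/(k₁+k₂·C_A).
Integrating from C_{A0} to C_A: C_D = (2.41/0.153)·ln[(2.41+0.153·5.63)/(2.41+0.153·3.65)] = 15.75·ln(3.271/2.968) = 1.532 mol/dm³.

1.53 mol/dm³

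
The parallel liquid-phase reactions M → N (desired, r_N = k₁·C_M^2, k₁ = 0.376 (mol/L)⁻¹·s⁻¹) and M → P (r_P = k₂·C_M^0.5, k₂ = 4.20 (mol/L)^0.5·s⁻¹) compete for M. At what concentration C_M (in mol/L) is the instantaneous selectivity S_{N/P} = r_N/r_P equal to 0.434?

2.86 mol/L

S_{N/P} = (k₁/k₂)·C_M^1.5 ⇒ C_M = (S·k₂/k₁)^(1/1.5).
= (0.434×4.20/0.376)^(0.6667) = (4.848)^(0.6667) = 2.86 mol/L.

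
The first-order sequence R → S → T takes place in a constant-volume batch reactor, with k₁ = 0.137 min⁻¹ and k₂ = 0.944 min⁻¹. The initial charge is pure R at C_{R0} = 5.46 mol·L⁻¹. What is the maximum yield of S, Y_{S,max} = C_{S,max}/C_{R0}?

0.105

At the optimum, C_{S,max}/C_{R0} = (k₁/k₂)^[k₂/(k₂−k₁)].
= (0.137/0.944)^(0.944/(0.944−0.137)) = (0.1451)^(1.170) = 0.1046.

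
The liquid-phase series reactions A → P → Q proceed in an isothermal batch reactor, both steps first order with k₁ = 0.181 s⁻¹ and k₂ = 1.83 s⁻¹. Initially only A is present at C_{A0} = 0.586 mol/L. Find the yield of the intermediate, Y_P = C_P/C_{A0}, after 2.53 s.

For first-order series with pure A initially, C_P(t) = k₁C_{A0}/(k₂−k₁)·(e^(−k₁t) − e^(−k₂t)).
e^(−k₁t) = e^(−0.181×2.53) = e^(−0.4579) = 0.6326; e^(−k₂t) = e^(−4.630) = 0.009756.
C_P = 0.181×0.586/(1.83−0.181) × (0.6326−0.009756) = 0.06432×0.6228 = 0.04006 mol/L.
Y_P = C_P/C_{A0} = 0.04006/0.586 = 0.0684.

0.0684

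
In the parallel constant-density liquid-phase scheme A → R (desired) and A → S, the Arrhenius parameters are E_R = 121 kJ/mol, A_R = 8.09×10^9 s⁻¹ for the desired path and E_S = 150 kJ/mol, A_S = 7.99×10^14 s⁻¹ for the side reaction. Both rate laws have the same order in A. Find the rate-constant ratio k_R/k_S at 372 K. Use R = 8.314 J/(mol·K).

0.120

Since both paths have the same order in A, the concentration cancels and S_{R/S} = k_R/k_S = (A_R/A_S)·exp[(E_S−E_R)/(RT)].
(E_S−E_R)/(RT) = (150−121)×10³/(8.314×372) = 29000/3093 = 9.377.
k_R/k_S = (8.09×10^9/7.99×10^14)·exp(9.377) = 1.013×10^-5 × 11809 = 0.120.
Since E_R < E_S, lowering the temperature improves selectivity toward R.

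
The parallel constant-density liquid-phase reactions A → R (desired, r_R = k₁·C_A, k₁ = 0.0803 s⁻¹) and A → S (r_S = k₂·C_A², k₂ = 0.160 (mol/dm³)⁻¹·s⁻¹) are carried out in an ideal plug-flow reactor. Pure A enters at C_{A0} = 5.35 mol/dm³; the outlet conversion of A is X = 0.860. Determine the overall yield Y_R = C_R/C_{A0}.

C_A = C_{A0}(1−X) = 0.7490 mol/dm³.
Along a PFR/batch, dC_R/dC_A = −r_R/(r_R+r_S) = −k₁/(k₁+k₂·C_A).
Integrating from C_{A0} to C_A: C_R = (0.0803/0.160)·ln[(0.0803+0.160·5.35)/(0.0803+0.160·0.749)] = 0.5019·ln(0.9363/0.2001) = 0.7744 mol/dm³.
Y_R = C_R/C_{A0} = 0.7744/5.35 = 0.145.

0.145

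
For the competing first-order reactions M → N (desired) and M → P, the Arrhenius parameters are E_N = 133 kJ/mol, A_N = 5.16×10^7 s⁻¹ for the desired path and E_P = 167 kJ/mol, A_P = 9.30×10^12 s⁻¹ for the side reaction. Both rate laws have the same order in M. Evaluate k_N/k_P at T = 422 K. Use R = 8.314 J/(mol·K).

With equal orders, S_{N/P} = k_N/k_P = (A_N/A_P)·exp[(E_P−E_N)/(RT)].
(E_P−E_N)/(RT) = (167−133)×10³/(8.314×422) = 34000/3509 = 9.691.
k_N/k_P = (5.16×10^7/9.30×10^12)·exp(9.691) = 5.548×10^-6 × 16167 = 0.0897.

0.0897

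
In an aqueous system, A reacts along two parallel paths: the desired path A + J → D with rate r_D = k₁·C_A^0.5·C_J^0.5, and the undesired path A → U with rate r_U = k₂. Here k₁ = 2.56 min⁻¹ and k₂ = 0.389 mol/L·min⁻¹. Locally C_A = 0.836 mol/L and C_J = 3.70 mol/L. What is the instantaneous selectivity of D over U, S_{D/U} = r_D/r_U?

S_{D/U} = r_D/r_U = (k₁·C_A^0.5·C_J^0.5)/(k₂) = (k₁/k₂)·C_A^0.5·C_J^0.5.
= (2.56×0.8360^0.5×3.700^0.5) / (0.389) = 4.502/0.3890 = 11.6.

11.6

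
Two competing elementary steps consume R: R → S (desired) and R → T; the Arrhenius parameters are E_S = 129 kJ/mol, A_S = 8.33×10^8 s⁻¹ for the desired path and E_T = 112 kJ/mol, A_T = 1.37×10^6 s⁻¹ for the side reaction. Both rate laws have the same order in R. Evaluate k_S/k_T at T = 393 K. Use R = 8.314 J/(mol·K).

3.34

With equal orders, S_{S/T} = k_S/k_T = (A_S/A_T)·exp[(E_T−E_S)/(RT)].
(E_T−E_S)/(RT) = (112−129)×10³/(8.314×393) = -17000/3267 = -5.203.
k_S/k_T = (8.33×10^8/1.37×10^6)·exp(-5.203) = 608.0 × 0.005501 = 3.34.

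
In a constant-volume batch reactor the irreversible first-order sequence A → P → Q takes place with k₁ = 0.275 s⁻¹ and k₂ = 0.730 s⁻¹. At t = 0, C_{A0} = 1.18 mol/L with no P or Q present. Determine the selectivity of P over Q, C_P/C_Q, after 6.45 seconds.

0.132

For first-order series with pure A initially, C_P(t) = k₁C_{A0}/(k₂−k₁)·(e^(−k₁t) − e^(−k₂t)).
e^(−k₁t) = e^(−0.275×6.45) = e^(−1.774) = 0.1697; e^(−k₂t) = e^(−4.708) = 0.009018.
C_P = 0.275×1.18/(0.730−0.275) × (0.1697−0.009018) = 0.7132×0.1607 = 0.1146 mol/L.
C_A = C_{A0}e^(−k₁t) = 0.2002 mol/L, so C_Q = C_{A0}−C_A−C_P = 0.8652 mol/L; C_P/C_Q = 0.132.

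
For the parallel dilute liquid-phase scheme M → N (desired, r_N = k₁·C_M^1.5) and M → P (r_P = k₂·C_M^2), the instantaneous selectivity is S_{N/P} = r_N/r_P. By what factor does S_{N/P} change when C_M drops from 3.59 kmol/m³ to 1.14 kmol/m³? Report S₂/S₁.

S_{N/P} = (k₁/k₂)·C_M^-0.5, so S₂/S₁ = (C_{M,2}/C_{M,1})^-0.5.
= (1.14/3.59)^(-0.5) = (0.3175)^(-0.5) = 1.77.
Selectivity toward N rises as C_M falls — low-concentration operation is favoured.

1.77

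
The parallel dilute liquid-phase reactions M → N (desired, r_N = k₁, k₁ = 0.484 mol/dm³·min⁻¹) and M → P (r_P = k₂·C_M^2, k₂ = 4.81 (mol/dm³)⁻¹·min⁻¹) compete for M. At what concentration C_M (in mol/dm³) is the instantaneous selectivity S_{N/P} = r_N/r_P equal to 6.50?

S_{N/P} = (k₁/k₂)·C_M^-2 ⇒ C_M = (S·k₂/k₁)^(-0.5).
= (6.50×4.81/0.484)^(-0.5) = (64.60)^(-0.5) = 0.124 mol/dm³.

0.124 mol/dm³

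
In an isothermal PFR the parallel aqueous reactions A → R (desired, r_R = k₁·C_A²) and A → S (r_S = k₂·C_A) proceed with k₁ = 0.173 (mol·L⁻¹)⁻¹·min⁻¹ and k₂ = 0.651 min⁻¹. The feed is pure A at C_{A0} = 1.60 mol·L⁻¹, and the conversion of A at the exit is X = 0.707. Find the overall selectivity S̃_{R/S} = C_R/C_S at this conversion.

0.269

C_A = C_{A0}(1−X) = 0.4688 mol·L⁻¹.
Along a PFR/batch, dC_S/dC_A = −r_S/(r_R+r_S) = −k₂/(k₂+k₁·C_A).
Integrating from C_{A0} to C_A: C_S = (0.651/0.173)·ln[(0.651+0.173·1.60)/(0.651+0.173·0.469)] = 3.763·ln(0.9278/0.7321) = 0.8914 mol·L⁻¹.
Then C_R = (C_{A0}−C_A) − C_S = 1.131 − 0.8914 = 0.2398 mol·L⁻¹.
S̃_{R/S} = C_R/C_S = 0.2398/0.8914 = 0.269.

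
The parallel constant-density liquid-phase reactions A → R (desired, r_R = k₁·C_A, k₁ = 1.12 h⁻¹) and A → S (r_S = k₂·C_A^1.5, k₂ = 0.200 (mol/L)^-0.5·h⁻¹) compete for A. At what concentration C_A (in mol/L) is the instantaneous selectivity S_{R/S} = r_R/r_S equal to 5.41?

1.07 mol/L

S_{R/S} = (k₁/k₂)·C_A^-0.5 ⇒ C_A = (S·k₂/k₁)^(-2).
= (5.41×0.200/1.12)^(-2) = (0.9661)^(-2) = 1.07 mol/L.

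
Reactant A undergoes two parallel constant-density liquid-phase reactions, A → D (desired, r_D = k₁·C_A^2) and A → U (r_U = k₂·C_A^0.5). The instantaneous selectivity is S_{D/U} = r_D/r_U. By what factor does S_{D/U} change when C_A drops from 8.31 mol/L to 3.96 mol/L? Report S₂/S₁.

0.329

S_{D/U} = (k₁/k₂)·C_A^1.5, so S₂/S₁ = (C_{A,2}/C_{A,1})^1.5.
= (3.96/8.31)^1.5 = (0.4765)^1.5 = 0.329.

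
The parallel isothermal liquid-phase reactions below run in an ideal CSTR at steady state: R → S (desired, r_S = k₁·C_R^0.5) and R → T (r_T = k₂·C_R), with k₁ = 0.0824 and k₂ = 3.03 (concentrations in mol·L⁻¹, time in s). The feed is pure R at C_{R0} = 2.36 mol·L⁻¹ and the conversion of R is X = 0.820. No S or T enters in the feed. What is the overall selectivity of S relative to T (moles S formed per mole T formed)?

Exit C_R = C_{R0}(1−X) = 2.36×0.180 = 0.4248 mol·L⁻¹.
A CSTR operates uniformly at the exit composition, giving r_S = 0.05371 and r_T = 1.287 (each k·C_R^n at C_R = 0.4248).
Overall selectivity = C_S/C_T = r_Sτ/(r_Tτ) = r_S/r_T = 0.0417.

0.0417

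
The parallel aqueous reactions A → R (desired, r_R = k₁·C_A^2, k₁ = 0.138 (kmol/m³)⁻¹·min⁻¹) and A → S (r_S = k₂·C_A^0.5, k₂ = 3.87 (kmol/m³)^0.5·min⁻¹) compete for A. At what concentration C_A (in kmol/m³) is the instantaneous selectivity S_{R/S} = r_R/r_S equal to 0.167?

2.80 kmol/m³

S_{R/S} = (k₁/k₂)·C_A^1.5 ⇒ C_A = (S·k₂/k₁)^(1/1.5).
= (0.167×3.87/0.138)^(0.6667) = (4.683)^(0.6667) = 2.80 kmol/m³.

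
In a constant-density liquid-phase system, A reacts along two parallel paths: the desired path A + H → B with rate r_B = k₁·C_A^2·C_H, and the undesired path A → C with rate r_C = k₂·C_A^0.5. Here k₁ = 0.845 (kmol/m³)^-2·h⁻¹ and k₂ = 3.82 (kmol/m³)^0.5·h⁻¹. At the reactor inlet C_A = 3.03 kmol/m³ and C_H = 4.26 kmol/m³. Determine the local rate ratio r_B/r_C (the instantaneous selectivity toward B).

4.97

S_{B/C} = r_B/r_C = (k₁·C_A^2·C_H)/(k₂·C_A^0.5) = (k₁/k₂)·C_A^1.5·C_H.
= (0.845×3.030^2×4.260) / (3.82×3.030^0.5) = 33.05/6.649 = 4.97.
Since the desired path is higher order in A, keeping C_A high (PFR or concentrated feed) favours B.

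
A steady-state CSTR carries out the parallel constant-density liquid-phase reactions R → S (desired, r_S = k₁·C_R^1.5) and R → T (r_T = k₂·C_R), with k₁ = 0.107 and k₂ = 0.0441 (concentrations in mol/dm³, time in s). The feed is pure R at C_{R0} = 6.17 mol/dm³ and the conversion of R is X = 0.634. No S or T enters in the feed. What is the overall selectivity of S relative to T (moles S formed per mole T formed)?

Exit C_R = C_{R0}(1−X) = 6.17×0.366 = 2.258 mol/dm³.
Rates in a CSTR are evaluated at the outlet concentration: r_S = 0.107×2.258^1.5 = 0.3631, r_T = 0.0441×2.258 = 0.09959.
Overall selectivity = C_S/C_T = r_Sτ/(r_Tτ) = r_S/r_T = 3.65.

3.65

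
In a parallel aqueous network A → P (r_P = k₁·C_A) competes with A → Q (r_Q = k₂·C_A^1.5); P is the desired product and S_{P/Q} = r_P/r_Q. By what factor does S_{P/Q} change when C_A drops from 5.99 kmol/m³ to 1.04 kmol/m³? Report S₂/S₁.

S_{P/Q} = (k₁/k₂)·C_A^-0.5, so S₂/S₁ = (C_{A,2}/C_{A,1})^-0.5.
= (1.04/5.99)^(-0.5) = (0.1736)^(-0.5) = 2.40.

2.40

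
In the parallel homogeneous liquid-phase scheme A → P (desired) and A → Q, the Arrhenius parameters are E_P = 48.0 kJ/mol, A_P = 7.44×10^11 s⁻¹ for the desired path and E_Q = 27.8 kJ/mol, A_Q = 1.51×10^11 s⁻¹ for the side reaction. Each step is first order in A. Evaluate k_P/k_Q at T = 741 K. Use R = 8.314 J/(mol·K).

0.186

Since both paths have the same order in A, the concentration cancels and S_{P/Q} = k_P/k_Q = (A_P/A_Q)·exp[(E_Q−E_P)/(RT)].
(E_Q−E_P)/(RT) = (27.8−48.0)×10³/(8.314×741) = -20200/6161 = -3.279.
k_P/k_Q = (7.44×10^11/1.51×10^11)·exp(-3.279) = 4.927 × 0.03767 = 0.186.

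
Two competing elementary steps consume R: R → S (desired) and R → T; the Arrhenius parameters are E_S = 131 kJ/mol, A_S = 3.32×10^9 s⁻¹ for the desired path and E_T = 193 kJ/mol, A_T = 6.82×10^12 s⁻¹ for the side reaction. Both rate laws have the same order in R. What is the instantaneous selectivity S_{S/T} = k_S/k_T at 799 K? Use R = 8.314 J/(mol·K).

5.50

With equal orders, S_{S/T} = k_S/k_T = (A_S/A_T)·exp[(E_T−E_S)/(RT)].
(E_T−E_S)/(RT) = (193−131)×10³/(8.314×799) = 62000/6643 = 9.333.
k_S/k_T = (3.32×10^9/6.82×10^12)·exp(9.333) = 4.868×10^-4 × 11308 = 5.50.
Since E_S < E_T, lowering the temperature improves selectivity toward S.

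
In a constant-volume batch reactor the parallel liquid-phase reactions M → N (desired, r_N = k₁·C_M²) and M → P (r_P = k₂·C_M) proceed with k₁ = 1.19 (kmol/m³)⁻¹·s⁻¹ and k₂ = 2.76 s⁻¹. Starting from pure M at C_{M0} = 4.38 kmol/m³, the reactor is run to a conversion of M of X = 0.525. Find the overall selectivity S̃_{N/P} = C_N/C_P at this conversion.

C_M = C_{M0}(1−X) = 2.080 kmol/m³.
Along a PFR/batch, dC_P/dC_M = −r_P/(r_N+r_P) = −k₂/(k₂+k₁·C_M).
Integrating from C_{M0} to C_M: C_P = (2.76/1.19)·ln[(2.76+1.19·4.38)/(2.76+1.19·2.08)] = 2.319·ln(7.972/5.236) = 0.9751 kmol/m³.
Then C_N = (C_{M0}−C_M) − C_P = 2.300 − 0.9751 = 1.324 kmol/m³.
S̃_{N/P} = C_N/C_P = 1.324/0.9751 = 1.36.

1.36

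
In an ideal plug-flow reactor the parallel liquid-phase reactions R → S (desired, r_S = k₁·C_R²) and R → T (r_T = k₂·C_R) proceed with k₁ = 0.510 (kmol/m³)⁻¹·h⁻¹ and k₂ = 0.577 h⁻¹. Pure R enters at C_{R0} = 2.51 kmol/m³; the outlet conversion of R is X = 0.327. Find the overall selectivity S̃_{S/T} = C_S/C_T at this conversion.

C_R = C_{R0}(1−X) = 1.689 kmol/m³.
Along a PFR/batch, dC_T/dC_R = −r_T/(r_S+r_T) = −k₂/(k₂+k₁·C_R).
Integrating from C_{R0} to C_R: C_T = (0.577/0.510)·ln[(0.577+0.510·2.51)/(0.577+0.510·1.69)] = 1.131·ln(1.857/1.439) = 0.2890 kmol/m³.
Then C_S = (C_{R0}−C_R) − C_T = 0.8208 − 0.2890 = 0.5318 kmol/m³.
S̃_{S/T} = C_S/C_T = 0.5318/0.2890 = 1.84.

1.84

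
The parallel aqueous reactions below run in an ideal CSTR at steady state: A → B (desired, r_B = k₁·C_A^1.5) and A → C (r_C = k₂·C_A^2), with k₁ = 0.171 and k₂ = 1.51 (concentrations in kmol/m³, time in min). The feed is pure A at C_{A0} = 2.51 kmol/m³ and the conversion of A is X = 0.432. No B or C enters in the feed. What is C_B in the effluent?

0.0939 kmol/m³

Exit C_A = C_{A0}(1−X) = 2.51×0.568 = 1.426 kmol/m³.
A CSTR operates uniformly at the exit composition, giving r_B = 0.2911 and r_C = 3.069 (each k·C_A^n at C_A = 1.426).
Fraction of consumed A going to B: r_B/(r_B+r_C) = 0.08663.
C_B = 0.08663·C_{A0}·X = 0.08663×2.51×0.432 = 0.0939 kmol/m³.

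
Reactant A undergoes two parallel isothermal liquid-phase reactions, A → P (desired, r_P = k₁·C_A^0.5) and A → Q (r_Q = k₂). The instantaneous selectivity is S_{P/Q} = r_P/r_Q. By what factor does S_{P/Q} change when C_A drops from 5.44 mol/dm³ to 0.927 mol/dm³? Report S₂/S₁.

0.413

S_{P/Q} = (k₁/k₂)·C_A^0.5, so S₂/S₁ = (C_{A,2}/C_{A,1})^0.5.
= (0.927/5.44)^0.5 = (0.1704)^0.5 = 0.413.
Selectivity toward P falls as C_A falls — high-concentration operation is favoured.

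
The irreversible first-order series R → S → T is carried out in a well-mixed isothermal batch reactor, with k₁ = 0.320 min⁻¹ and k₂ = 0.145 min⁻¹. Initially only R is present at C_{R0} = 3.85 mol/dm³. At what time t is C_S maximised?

The intermediate peaks when r₁ = r₂, i.e. k₁e^(−k₁t) = k₂e^(−k₂t), giving t_opt = ln(k₂/k₁)/(k₂−k₁).
= ln(0.145/0.320)/(0.145−0.320) = ln(0.4531)/-0.1750 = -0.7916/-0.1750 = 4.52 min.

4.52 min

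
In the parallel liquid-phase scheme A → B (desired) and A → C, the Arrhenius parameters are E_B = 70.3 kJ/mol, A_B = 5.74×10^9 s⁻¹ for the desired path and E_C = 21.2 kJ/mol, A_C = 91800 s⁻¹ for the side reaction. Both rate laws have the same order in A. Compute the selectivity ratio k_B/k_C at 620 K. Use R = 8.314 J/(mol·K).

Since both paths have the same order in A, the concentration cancels and S_{B/C} = k_B/k_C = (A_B/A_C)·exp[(E_C−E_B)/(RT)].
(E_C−E_B)/(RT) = (21.2−70.3)×10³/(8.314×620) = -49100/5155 = -9.525.
k_B/k_C = (5.74×10^9/91800)·exp(-9.525) = 62527 × 7.298×10^-5 = 4.56.
Since E_B > E_C, raising the temperature improves selectivity toward B.

4.56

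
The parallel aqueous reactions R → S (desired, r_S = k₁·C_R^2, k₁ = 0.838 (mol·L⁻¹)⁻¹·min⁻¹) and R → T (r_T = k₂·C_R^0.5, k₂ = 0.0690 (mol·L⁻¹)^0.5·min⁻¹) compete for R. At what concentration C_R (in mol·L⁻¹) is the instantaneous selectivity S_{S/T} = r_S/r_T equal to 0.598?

S_{S/T} = (k₁/k₂)·C_R^1.5 ⇒ C_R = (S·k₂/k₁)^(1/1.5).
= (0.598×0.0690/0.838)^(0.6667) = (0.04924)^(0.6667) = 0.134 mol·L⁻¹.

0.134 mol·L⁻¹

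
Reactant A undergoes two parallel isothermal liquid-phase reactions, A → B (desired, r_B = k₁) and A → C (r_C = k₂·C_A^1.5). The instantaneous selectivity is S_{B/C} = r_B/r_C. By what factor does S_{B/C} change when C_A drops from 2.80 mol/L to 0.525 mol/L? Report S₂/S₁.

S_{B/C} = (k₁/k₂)·C_A^-1.5, so S₂/S₁ = (C_{A,2}/C_{A,1})^-1.5.
= (0.525/2.80)^(-1.5) = (0.1875)^(-1.5) = 12.3.

12.3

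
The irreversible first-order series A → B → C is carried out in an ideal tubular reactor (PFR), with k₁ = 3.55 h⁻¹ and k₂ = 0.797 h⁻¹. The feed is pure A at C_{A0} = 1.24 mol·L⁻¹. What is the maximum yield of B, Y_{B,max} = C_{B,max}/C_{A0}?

0.649

Evaluating C_B at τ_opt = ln(k₂/k₁)/(k₂−k₁) gives C_{B,max}/C_{A0} = (k₁/k₂)^[k₂/(k₂−k₁)].
= (3.55/0.797)^(0.797/(0.797−3.55)) = (4.454)^(-0.2895) = 0.6489.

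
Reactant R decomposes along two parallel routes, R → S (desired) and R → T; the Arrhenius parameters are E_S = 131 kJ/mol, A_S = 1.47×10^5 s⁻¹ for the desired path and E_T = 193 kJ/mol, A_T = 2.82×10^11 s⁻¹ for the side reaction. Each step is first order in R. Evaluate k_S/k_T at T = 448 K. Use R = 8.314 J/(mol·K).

8.84

k_S/k_T = (A_S/A_T)·exp[−(E_S−E_T)/(RT)] = (A_S/A_T)·exp[(E_T−E_S)/(RT)].
(E_T−E_S)/(RT) = (193−131)×10³/(8.314×448) = 62000/3725 = 16.65.
k_S/k_T = (1.47×10^5/2.82×10^11)·exp(16.65) = 5.213×10^-7 × 1.695×10^7 = 8.84.
Since E_S < E_T, lowering the temperature improves selectivity toward S.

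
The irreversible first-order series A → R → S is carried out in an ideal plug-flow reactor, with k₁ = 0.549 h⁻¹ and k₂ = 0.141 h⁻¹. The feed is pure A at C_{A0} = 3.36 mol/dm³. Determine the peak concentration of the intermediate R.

2.10 mol/dm³

For a first-order series the maximum intermediate yield is C_{R,max}/C_{A0} = (k₁/k₂)^[k₂/(k₂−k₁)].
= (0.549/0.141)^(0.141/(0.141−0.549)) = (3.894)^(-0.3456) = 0.6251.
C_{R,max} = 0.6251×3.36 = 2.10 mol/dm³.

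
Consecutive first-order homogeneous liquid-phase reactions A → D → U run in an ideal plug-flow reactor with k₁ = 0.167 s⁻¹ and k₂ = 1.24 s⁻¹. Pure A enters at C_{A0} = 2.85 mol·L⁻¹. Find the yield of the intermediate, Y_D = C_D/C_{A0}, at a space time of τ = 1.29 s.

Solving the coupled first-order balances gives C_D(τ) = [k₁/(k₂−k₁)]·C_{A0}·(e^(−k₁τ) − e^(−k₂τ)).
e^(−k₁τ) = e^(−0.167×1.29) = e^(−0.2154) = 0.8062; e^(−k₂τ) = e^(−1.600) = 0.2020.
C_D = 0.167×2.85/(1.24−0.167) × (0.8062−0.2020) = 0.4436×0.6042 = 0.2680 mol·L⁻¹.
Y_D = C_D/C_{A0} = 0.2680/2.85 = 0.0940.

0.0940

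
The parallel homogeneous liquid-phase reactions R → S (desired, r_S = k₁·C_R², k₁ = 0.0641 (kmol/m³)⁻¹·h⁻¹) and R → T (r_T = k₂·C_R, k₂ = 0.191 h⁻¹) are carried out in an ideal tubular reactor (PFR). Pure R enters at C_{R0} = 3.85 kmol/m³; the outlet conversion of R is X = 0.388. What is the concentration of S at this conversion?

0.758 kmol/m³

C_R = C_{R0}(1−X) = 2.356 kmol/m³.
Along a PFR/batch, dC_T/dC_R = −r_T/(r_S+r_T) = −k₂/(k₂+k₁·C_R).
Integrating from C_{R0} to C_R: C_T = (0.191/0.0641)·ln[(0.191+0.0641·3.85)/(0.191+0.0641·2.36)] = 2.980·ln(0.4378/0.3420) = 0.7355 kmol/m³.
Then C_S = (C_{R0}−C_R) − C_T = 1.494 − 0.7355 = 0.7583 kmol/m³.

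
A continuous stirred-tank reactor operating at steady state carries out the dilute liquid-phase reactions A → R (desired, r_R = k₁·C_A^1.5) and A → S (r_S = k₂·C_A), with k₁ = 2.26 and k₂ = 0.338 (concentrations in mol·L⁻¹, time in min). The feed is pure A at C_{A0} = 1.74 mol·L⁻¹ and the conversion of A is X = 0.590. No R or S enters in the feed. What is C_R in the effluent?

0.872 mol·L⁻¹

Exit C_A = C_{A0}(1−X) = 1.74×0.410 = 0.7134 mol·L⁻¹.
Rates in a CSTR are evaluated at the outlet concentration: r_R = 2.26×0.7134^1.5 = 1.362, r_S = 0.338×0.7134 = 0.2411.
Fraction of consumed A going to R: r_R/(r_R+r_S) = 0.8496.
C_R = 0.8496·C_{A0}·X = 0.8496×1.74×0.590 = 0.872 mol·L⁻¹.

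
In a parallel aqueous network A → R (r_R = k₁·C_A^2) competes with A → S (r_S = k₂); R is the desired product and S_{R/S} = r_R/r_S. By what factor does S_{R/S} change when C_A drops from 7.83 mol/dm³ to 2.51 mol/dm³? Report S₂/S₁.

S_{R/S} = (k₁/k₂)·C_A^2, so S₂/S₁ = (C_{A,2}/C_{A,1})^2.
= (2.51/7.83)^2 = (0.3206)^2 = 0.103.
Selectivity toward R falls as C_A falls — high-concentration operation is favoured.

0.103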